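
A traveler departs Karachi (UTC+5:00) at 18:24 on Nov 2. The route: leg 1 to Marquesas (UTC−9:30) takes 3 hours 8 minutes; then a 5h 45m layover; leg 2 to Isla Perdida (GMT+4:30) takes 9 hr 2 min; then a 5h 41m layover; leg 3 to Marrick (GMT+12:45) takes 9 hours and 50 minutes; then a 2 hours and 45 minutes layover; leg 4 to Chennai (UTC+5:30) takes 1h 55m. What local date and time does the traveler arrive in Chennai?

09:00 on Nov 4

Convert departure to UTC: 18:24 − 5:00 = 13:24 UTC on Nov 2.
Add 3 hours and 8 minutes leg 1 → 16:32 UTC.
Add 5 hours 45 minutes layover in Marquesas → 22:17 UTC.
Add 9 hours 2 minutes leg 2 → 07:19 UTC (Nov 3).
Add 5 hours 41 minutes layover in Isla Perdida → 13:00 UTC.
Add 9 hours and 50 minutes leg 3 → 22:50 UTC.
Add 2 hours 45 minutes layover in Marrick → 01:35 UTC (Nov 4).
Add 1 hour 55 minutes leg 4 → 03:30 UTC.
Chennai is UTC+5:30, so local arrival = 03:30 + 5:30 = 09:00 on Nov 4.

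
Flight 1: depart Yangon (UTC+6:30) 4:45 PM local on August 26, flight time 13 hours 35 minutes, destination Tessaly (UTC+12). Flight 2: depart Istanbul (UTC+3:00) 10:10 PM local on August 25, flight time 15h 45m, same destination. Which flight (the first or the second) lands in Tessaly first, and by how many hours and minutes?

the second, by 12 hours 55 minutes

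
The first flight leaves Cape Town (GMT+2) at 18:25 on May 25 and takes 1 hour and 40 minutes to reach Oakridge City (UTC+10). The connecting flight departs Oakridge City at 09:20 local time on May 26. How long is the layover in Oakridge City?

Convert departure to UTC: 18:25 − 2:00 = 16:25 UTC on May 25.
Add 1 hour 40 minutes flight time → 18:05 UTC.
Oakridge City is UTC+10:00, so local arrival = 18:05 + 10:00 = 04:05 on May 26.
Layover = 09:20 − 04:05 = 5 hours 15 minutes.

5 hours 15 minutes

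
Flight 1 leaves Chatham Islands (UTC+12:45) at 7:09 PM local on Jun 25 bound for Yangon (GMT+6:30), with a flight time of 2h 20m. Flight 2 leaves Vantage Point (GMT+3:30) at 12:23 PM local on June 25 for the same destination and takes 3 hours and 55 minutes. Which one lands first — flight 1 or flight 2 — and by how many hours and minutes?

Flight 1 in UTC: 7:09 PM − 12:45 = 6:24 AM on Jun 25.
+2 hours and 20 minutes → arrive 8:44 AM UTC on Jun 25.
Flight 2 in UTC: 12:23 PM − 3:30 = 8:53 AM on Jun 25.
+3 hours and 55 minutes → arrive 12:48 PM UTC on Jun 25.
Flight 1 lands earlier by 4 hours 4 minutes.

the first, by 4 hours 4 minutes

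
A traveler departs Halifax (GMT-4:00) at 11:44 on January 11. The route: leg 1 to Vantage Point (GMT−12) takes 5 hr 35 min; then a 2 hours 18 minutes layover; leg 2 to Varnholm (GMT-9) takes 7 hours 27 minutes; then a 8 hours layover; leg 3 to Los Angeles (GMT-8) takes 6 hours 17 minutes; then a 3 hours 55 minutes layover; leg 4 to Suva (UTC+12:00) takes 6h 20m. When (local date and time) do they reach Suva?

19:36 on Jan 13

Convert departure to UTC: 11:44 + 4:00 = 15:44 UTC on Jan 11.
Add 5 hours 35 minutes leg 1 → 21:19 UTC.
Add 2 hours and 18 minutes layover in Vantage Point → 23:37 UTC.
Add 7 hours and 27 minutes leg 2 → 07:04 UTC (Jan 12).
Add 8 hours layover in Varnholm → 15:04 UTC.
Add 6 hours and 17 minutes leg 3 → 21:21 UTC.
Add 3 hours and 55 minutes layover in Los Angeles → 01:16 UTC (Jan 13).
Add 6 hours 20 minutes leg 4 → 07:36 UTC.
Suva is UTC+12:00, so local arrival = 07:36 + 12:00 = 19:36 on Jan 13.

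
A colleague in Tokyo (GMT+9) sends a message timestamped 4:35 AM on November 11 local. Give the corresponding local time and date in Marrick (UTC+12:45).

8:20 AM on Nov 11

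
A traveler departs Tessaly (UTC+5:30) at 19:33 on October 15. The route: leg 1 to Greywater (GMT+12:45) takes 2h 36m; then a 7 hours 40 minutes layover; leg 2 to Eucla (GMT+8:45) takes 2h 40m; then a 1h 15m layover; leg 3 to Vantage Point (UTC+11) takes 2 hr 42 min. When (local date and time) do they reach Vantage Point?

17:56 on Oct 16

Convert departure to UTC: 19:33 − 5:30 = 14:03 UTC on Oct 15.
Add 2 hours and 36 minutes leg 1 → 16:39 UTC.
Add 7 hours and 40 minutes layover in Greywater → 00:19 UTC (Oct 16).
Add 2 hours 40 minutes leg 2 → 02:59 UTC.
Add 1 hour 15 minutes layover in Eucla → 04:14 UTC.
Add 2 hours 42 minutes leg 3 → 06:56 UTC.
Vantage Point is UTC+11:00, so local arrival = 06:56 + 11:00 = 17:56 on Oct 16.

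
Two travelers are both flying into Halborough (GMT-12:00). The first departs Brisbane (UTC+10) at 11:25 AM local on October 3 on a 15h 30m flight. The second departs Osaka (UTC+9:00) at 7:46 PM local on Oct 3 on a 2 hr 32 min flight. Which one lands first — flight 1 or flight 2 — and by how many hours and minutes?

the second, by 3 hours 37 minutes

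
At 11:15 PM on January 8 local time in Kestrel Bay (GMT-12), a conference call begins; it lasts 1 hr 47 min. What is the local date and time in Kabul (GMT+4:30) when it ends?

5:32 PM on Jan 9

Kabul is 16:30 ahead of Kestrel Bay.
After 1 hour 47 minutes it is 1:02 AM (Jan 9) in Kestrel Bay.
Shift by the zone difference: 1:02 AM + 16:30 = 5:32 PM on Jan 9 in Kabul.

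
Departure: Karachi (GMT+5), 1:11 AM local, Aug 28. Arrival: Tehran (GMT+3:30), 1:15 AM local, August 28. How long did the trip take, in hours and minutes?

1 hour 34 minutes

Tehran is 1:30 behind Karachi.
Clock-face elapsed time (ignoring zones) is 4 minutes.
Actual elapsed = 4 minutes + 1:30 = 1 hour 34 minutes.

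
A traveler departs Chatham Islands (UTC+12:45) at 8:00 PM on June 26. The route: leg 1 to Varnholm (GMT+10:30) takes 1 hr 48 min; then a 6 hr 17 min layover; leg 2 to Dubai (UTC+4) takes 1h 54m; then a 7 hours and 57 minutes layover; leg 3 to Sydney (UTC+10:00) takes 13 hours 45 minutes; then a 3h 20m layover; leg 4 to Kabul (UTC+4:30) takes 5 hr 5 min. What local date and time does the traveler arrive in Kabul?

Convert departure to UTC: 8:00 PM − 12:45 = 7:15 AM UTC on Jun 26.
Add 1 hour 48 minutes leg 1 → 9:03 AM UTC.
Add 6 hours 17 minutes layover in Varnholm → 3:20 PM UTC.
Add 1 hour 54 minutes leg 2 → 5:14 PM UTC.
Add 7 hours 57 minutes layover in Dubai → 1:11 AM UTC (Jun 27).
Add 13 hours 45 minutes leg 3 → 2:56 PM UTC.
Add 3 hours and 20 minutes layover in Sydney → 6:16 PM UTC.
Add 5 hours 5 minutes leg 4 → 11:21 PM UTC.
Kabul is UTC+4:30, so local arrival = 11:21 PM + 4:30 = 3:51 AM on Jun 28.

3:51 AM on June 28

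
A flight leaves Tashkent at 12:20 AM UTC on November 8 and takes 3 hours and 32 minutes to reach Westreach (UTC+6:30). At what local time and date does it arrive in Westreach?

Departure is given in UTC: 12:20 AM on Nov 8.
Add 3 hours 32 minutes → 3:52 AM UTC.
Westreach is UTC+6:30: 3:52 AM + 6:30 = 10:22 AM on Nov 8.

10:22 AM on November 8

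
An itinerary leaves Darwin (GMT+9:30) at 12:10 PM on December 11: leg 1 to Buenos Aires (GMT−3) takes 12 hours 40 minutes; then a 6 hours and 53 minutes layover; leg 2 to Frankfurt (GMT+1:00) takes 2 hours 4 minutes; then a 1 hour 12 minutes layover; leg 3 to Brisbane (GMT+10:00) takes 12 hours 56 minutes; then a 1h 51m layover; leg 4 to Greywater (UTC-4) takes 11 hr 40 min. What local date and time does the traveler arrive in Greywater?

11:56 PM on December 12

Convert departure to UTC: 12:10 PM − 9:30 = 2:40 AM UTC on Dec 11.
Add 12 hours 40 minutes leg 1 → 3:20 PM UTC.
Add 6 hours 53 minutes layover in Buenos Aires → 10:13 PM UTC.
Add 2 hours 4 minutes leg 2 → 12:17 AM UTC (Dec 12).
Add 1 hour 12 minutes layover in Frankfurt → 1:29 AM UTC.
Add 12 hours 56 minutes leg 3 → 2:25 PM UTC.
Add 1 hour 51 minutes layover in Brisbane → 4:16 PM UTC.
Add 11 hours and 40 minutes leg 4 → 3:56 AM UTC (Dec 13).
Greywater is UTC−4:00, so local arrival = 3:56 AM − 4:00 = 11:56 PM on Dec 12.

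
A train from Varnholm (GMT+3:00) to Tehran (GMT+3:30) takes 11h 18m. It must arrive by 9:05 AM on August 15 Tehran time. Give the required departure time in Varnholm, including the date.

9:17 PM on Aug 14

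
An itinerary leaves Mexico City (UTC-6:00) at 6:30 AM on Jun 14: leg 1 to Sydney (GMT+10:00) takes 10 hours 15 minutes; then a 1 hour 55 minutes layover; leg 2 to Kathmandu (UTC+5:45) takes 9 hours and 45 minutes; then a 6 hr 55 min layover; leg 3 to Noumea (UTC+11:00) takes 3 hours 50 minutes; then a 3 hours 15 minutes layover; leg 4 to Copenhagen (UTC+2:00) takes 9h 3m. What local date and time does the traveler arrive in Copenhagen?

11:28 AM on June 16

Convert departure to UTC: 6:30 AM + 6:00 = 12:30 PM UTC on Jun 14.
Add 10 hours and 15 minutes leg 1 → 10:45 PM UTC.
Add 1 hour 55 minutes layover in Sydney → 12:40 AM UTC (Jun 15).
Add 9 hours 45 minutes leg 2 → 10:25 AM UTC.
Add 6 hours 55 minutes layover in Kathmandu → 5:20 PM UTC.
Add 3 hours and 50 minutes leg 3 → 9:10 PM UTC.
Add 3 hours 15 minutes layover in Noumea → 12:25 AM UTC (Jun 16).
Add 9 hours 3 minutes leg 4 → 9:28 AM UTC.
Copenhagen is UTC+2:00, so local arrival = 9:28 AM + 2:00 = 11:28 AM on Jun 16.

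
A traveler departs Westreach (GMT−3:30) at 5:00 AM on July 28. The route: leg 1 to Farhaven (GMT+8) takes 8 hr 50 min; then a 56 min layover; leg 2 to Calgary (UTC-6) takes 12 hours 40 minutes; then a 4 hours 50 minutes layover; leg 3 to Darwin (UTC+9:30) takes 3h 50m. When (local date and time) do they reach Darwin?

1:06 AM on July 30

Convert departure to UTC: 5:00 AM + 3:30 = 8:30 AM UTC on Jul 28.
Add 8 hours 50 minutes leg 1 → 5:20 PM UTC.
Add 56 minutes layover in Farhaven → 6:16 PM UTC.
Add 12 hours 40 minutes leg 2 → 6:56 AM UTC (Jul 29).
Add 4 hours and 50 minutes layover in Calgary → 11:46 AM UTC.
Add 3 hours and 50 minutes leg 3 → 3:36 PM UTC.
Darwin is UTC+9:30, so local arrival = 3:36 PM + 9:30 = 1:06 AM on Jul 30.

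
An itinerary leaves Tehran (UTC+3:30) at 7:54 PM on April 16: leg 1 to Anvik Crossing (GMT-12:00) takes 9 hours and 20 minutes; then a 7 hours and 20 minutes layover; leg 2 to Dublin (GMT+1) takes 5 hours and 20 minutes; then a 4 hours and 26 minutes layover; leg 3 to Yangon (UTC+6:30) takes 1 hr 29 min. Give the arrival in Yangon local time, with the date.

Convert departure to UTC: 7:54 PM − 3:30 = 4:24 PM UTC on Apr 16.
Add 9 hours and 20 minutes leg 1 → 1:44 AM UTC (Apr 17).
Add 7 hours and 20 minutes layover in Anvik Crossing → 9:04 AM UTC.
Add 5 hours and 20 minutes leg 2 → 2:24 PM UTC.
Add 4 hours and 26 minutes layover in Dublin → 6:50 PM UTC.
Add 1 hour and 29 minutes leg 3 → 8:19 PM UTC.
Yangon is UTC+6:30, so local arrival = 8:19 PM + 6:30 = 2:49 AM on Apr 18.

2:49 AM on April 18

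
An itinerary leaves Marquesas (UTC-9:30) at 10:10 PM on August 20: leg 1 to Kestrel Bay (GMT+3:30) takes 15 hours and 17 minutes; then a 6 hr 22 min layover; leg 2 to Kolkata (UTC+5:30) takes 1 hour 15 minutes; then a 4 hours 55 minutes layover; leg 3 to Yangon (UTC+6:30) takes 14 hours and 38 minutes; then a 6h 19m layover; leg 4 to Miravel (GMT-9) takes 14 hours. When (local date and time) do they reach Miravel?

1:26 PM on Aug 23

Convert departure to UTC: 10:10 PM + 9:30 = 7:40 AM UTC on Aug 21.
Add 15 hours 17 minutes leg 1 → 10:57 PM UTC.
Add 6 hours 22 minutes layover in Kestrel Bay → 5:19 AM UTC (Aug 22).
Add 1 hour and 15 minutes leg 2 → 6:34 AM UTC.
Add 4 hours 55 minutes layover in Kolkata → 11:29 AM UTC.
Add 14 hours and 38 minutes leg 3 → 2:07 AM UTC (Aug 23).
Add 6 hours 19 minutes layover in Yangon → 8:26 AM UTC.
Add 14 hours leg 4 → 10:26 PM UTC.
Miravel is UTC−9:00, so local arrival = 10:26 PM − 9:00 = 1:26 PM on Aug 23.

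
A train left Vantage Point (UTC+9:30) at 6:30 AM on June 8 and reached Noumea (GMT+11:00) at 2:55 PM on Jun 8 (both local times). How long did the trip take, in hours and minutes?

6 hours 55 minutes

Departure in UTC: 6:30 AM − 9:30 = 9:00 PM on Jun 7.
Arrival in UTC: 2:55 PM − 11:00 = 3:55 AM on Jun 8.
Elapsed = 3:55 AM − 9:00 PM (+1 day) = 6 hours 55 minutes.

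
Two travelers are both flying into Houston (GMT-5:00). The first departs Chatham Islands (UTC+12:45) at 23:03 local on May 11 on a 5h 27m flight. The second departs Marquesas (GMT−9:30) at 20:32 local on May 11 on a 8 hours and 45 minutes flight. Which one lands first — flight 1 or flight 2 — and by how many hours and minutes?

Flight 1 in UTC: 23:03 − 12:45 = 10:18 on May 11.
+5 hours 27 minutes → arrive 15:45 UTC on May 11.
Flight 2 in UTC: 20:32 + 9:30 = 06:02 on May 12.
+8 hours and 45 minutes → arrive 14:47 UTC on May 12.
Flight 1 lands earlier by 23 hours 2 minutes.

the first, by 23 hours 2 minutes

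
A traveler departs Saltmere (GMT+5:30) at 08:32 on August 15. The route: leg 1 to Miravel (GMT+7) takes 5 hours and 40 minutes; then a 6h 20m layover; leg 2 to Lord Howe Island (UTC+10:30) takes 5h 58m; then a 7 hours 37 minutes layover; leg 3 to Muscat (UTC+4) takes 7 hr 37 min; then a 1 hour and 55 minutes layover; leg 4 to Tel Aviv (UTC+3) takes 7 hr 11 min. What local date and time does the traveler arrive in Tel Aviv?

Convert departure to UTC: 08:32 − 5:30 = 03:02 UTC on Aug 15.
Add 5 hours and 40 minutes leg 1 → 08:42 UTC.
Add 6 hours 20 minutes layover in Miravel → 15:02 UTC.
Add 5 hours 58 minutes leg 2 → 21:00 UTC.
Add 7 hours 37 minutes layover in Lord Howe Island → 04:37 UTC (Aug 16).
Add 7 hours and 37 minutes leg 3 → 12:14 UTC.
Add 1 hour and 55 minutes layover in Muscat → 14:09 UTC.
Add 7 hours 11 minutes leg 4 → 21:20 UTC.
Tel Aviv is UTC+3:00, so local arrival = 21:20 + 3:00 = 00:20 on Aug 17.

00:20 on Aug 17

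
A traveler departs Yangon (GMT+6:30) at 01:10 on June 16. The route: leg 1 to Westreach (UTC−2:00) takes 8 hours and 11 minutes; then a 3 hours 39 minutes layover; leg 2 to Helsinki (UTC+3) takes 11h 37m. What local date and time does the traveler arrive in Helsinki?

21:07 on Jun 16

Convert departure to UTC: 01:10 − 6:30 = 18:40 UTC on Jun 15.
Add 8 hours and 11 minutes leg 1 → 02:51 UTC (Jun 16).
Add 3 hours and 39 minutes layover in Westreach → 06:30 UTC.
Add 11 hours and 37 minutes leg 2 → 18:07 UTC.
Helsinki is UTC+3:00, so local arrival = 18:07 + 3:00 = 21:07 on Jun 16.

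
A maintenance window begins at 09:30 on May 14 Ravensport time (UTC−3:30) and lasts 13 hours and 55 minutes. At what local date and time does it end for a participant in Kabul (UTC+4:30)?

07:25 on May 15

Kabul is 8:00 ahead of Ravensport.
After 13 hours 55 minutes it is 23:25 in Ravensport.
Shift by the zone difference: 23:25 + 8:00 = 07:25 on May 15 in Kabul.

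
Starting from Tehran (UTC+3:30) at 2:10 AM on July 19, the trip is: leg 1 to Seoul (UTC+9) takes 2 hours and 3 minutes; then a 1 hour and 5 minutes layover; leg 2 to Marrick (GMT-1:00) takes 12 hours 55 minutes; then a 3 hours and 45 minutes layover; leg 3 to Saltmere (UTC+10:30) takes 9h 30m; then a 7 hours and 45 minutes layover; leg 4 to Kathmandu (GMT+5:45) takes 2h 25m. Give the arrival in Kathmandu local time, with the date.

7:53 PM on July 20

Convert departure to UTC: 2:10 AM − 3:30 = 10:40 PM UTC on Jul 18.
Add 2 hours and 3 minutes leg 1 → 12:43 AM UTC (Jul 19).
Add 1 hour 5 minutes layover in Seoul → 1:48 AM UTC.
Add 12 hours and 55 minutes leg 2 → 2:43 PM UTC.
Add 3 hours 45 minutes layover in Marrick → 6:28 PM UTC.
Add 9 hours and 30 minutes leg 3 → 3:58 AM UTC (Jul 20).
Add 7 hours and 45 minutes layover in Saltmere → 11:43 AM UTC.
Add 2 hours 25 minutes leg 4 → 2:08 PM UTC.
Kathmandu is UTC+5:45, so local arrival = 2:08 PM + 5:45 = 7:53 PM on Jul 20.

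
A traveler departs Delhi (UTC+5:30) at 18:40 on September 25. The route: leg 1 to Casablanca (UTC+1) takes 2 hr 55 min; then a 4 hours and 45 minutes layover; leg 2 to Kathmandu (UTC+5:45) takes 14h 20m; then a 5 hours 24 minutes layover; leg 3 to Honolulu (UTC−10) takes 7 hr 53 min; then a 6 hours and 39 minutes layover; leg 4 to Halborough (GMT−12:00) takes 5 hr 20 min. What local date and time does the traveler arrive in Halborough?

00:26 on Sep 27

Convert departure to UTC: 18:40 − 5:30 = 13:10 UTC on Sep 25.
Add 2 hours 55 minutes leg 1 → 16:05 UTC.
Add 4 hours 45 minutes layover in Casablanca → 20:50 UTC.
Add 14 hours 20 minutes leg 2 → 11:10 UTC (Sep 26).
Add 5 hours 24 minutes layover in Kathmandu → 16:34 UTC.
Add 7 hours and 53 minutes leg 3 → 00:27 UTC (Sep 27).
Add 6 hours and 39 minutes layover in Honolulu → 07:06 UTC.
Add 5 hours 20 minutes leg 4 → 12:26 UTC.
Halborough is UTC−12:00, so local arrival = 12:26 − 12:00 = 00:26 on Sep 27.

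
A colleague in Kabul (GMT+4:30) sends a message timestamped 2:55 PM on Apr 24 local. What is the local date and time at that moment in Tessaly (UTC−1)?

9:25 AM on April 24

Tessaly is 5:30 behind Kabul.
Shift by the zone difference: 2:55 PM − 5:30 = 9:25 AM on Apr 24 in Tessaly.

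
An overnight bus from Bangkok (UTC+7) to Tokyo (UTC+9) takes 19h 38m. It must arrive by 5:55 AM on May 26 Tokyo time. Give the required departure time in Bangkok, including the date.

8:17 AM on May 25

Target arrival in UTC: 5:55 AM − 9:00 = 8:55 PM on May 25.
Subtract 19 hours and 38 minutes → departure 1:17 AM UTC on May 25.
Bangkok is UTC+7:00: 1:17 AM + 7:00 = 8:17 AM on May 25.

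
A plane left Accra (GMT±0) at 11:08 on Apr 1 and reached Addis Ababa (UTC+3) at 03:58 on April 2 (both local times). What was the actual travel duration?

13 hours 50 minutes

Addis Ababa is 3:00 ahead of Accra.
Clock-face elapsed time (ignoring zones) is 16 hours 50 minutes.
Actual elapsed = 16 hours 50 minutes − 3:00 = 13 hours 50 minutes.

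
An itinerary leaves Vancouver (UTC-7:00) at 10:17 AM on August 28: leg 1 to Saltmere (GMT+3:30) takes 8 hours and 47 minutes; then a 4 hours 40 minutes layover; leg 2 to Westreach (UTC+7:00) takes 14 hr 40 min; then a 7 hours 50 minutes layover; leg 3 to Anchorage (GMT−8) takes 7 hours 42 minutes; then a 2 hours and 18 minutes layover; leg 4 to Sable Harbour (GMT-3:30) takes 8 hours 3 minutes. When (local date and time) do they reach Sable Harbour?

Convert departure to UTC: 10:17 AM + 7:00 = 5:17 PM UTC on Aug 28.
Add 8 hours 47 minutes leg 1 → 2:04 AM UTC (Aug 29).
Add 4 hours 40 minutes layover in Saltmere → 6:44 AM UTC.
Add 14 hours and 40 minutes leg 2 → 9:24 PM UTC.
Add 7 hours and 50 minutes layover in Westreach → 5:14 AM UTC (Aug 30).
Add 7 hours and 42 minutes leg 3 → 12:56 PM UTC.
Add 2 hours 18 minutes layover in Anchorage → 3:14 PM UTC.
Add 8 hours and 3 minutes leg 4 → 11:17 PM UTC.
Sable Harbour is UTC−3:30, so local arrival = 11:17 PM − 3:30 = 7:47 PM on Aug 30.

7:47 PM on August 30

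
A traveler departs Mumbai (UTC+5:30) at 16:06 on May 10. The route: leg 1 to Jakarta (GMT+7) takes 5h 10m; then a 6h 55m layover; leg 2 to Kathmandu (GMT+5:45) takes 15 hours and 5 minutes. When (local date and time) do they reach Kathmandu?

19:31 on May 11

Convert departure to UTC: 16:06 − 5:30 = 10:36 UTC on May 10.
Add 5 hours and 10 minutes leg 1 → 15:46 UTC.
Add 6 hours 55 minutes layover in Jakarta → 22:41 UTC.
Add 15 hours and 5 minutes leg 2 → 13:46 UTC (May 11).
Kathmandu is UTC+5:45, so local arrival = 13:46 + 5:45 = 19:31 on May 11.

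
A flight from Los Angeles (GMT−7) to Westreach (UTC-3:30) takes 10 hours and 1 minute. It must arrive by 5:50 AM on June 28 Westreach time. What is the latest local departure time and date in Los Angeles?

4:19 PM on June 27

Target arrival in UTC: 5:50 AM + 3:30 = 9:20 AM on Jun 28.
Subtract 10 hours and 1 minute → departure 11:19 PM UTC on Jun 27.
Los Angeles is UTC−7:00: 11:19 PM − 7:00 = 4:19 PM on Jun 27.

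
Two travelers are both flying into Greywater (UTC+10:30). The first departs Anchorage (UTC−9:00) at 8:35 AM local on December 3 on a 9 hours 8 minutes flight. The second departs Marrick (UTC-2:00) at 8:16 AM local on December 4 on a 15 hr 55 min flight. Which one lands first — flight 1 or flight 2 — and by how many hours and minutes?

Flight 1 in UTC: 8:35 AM + 9:00 = 5:35 PM on Dec 3.
+9 hours 8 minutes → arrive 2:43 AM UTC on Dec 4.
Flight 2 in UTC: 8:16 AM + 2:00 = 10:16 AM on Dec 4.
+15 hours 55 minutes → arrive 2:11 AM UTC on Dec 5.
Flight 1 lands earlier by 23 hours 28 minutes.

the first, by 23 hours 28 minutes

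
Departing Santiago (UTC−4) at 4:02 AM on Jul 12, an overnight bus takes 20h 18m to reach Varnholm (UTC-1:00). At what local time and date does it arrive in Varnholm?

Convert departure to UTC: 4:02 AM + 4:00 = 8:02 AM UTC on Jul 12.
Add 20 hours 18 minutes travel time → 4:20 AM UTC (Jul 13).
Varnholm is UTC−1:00, so local arrival = 4:20 AM − 1:00 = 3:20 AM on Jul 13.

3:20 AM on July 13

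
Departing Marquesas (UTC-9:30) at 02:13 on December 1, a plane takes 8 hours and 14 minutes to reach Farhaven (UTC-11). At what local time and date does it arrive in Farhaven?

Farhaven is 1:30 behind Marquesas.
After 8 hours and 14 minutes it is 10:27 in Marquesas.
Shift by the zone difference: 10:27 − 1:30 = 08:57 on Dec 1 in Farhaven.

08:57 on December 1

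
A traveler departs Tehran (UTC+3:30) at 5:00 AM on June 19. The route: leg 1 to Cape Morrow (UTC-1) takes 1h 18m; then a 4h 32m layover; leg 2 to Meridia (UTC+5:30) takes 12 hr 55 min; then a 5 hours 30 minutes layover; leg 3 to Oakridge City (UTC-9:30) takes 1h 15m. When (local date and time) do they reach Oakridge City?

Convert departure to UTC: 5:00 AM − 3:30 = 1:30 AM UTC on Jun 19.
Add 1 hour and 18 minutes leg 1 → 2:48 AM UTC.
Add 4 hours and 32 minutes layover in Cape Morrow → 7:20 AM UTC.
Add 12 hours and 55 minutes leg 2 → 8:15 PM UTC.
Add 5 hours 30 minutes layover in Meridia → 1:45 AM UTC (Jun 20).
Add 1 hour and 15 minutes leg 3 → 3:00 AM UTC.
Oakridge City is UTC−9:30, so local arrival = 3:00 AM − 9:30 = 5:30 PM on Jun 19.

5:30 PM on Jun 19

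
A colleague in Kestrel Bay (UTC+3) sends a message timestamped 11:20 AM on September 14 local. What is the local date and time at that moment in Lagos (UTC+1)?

9:20 AM on September 14

In UTC: 11:20 AM − 3:00 = 8:20 AM on Sep 14.
Lagos is UTC+1:00: 8:20 AM + 1:00 = 9:20 AM on Sep 14.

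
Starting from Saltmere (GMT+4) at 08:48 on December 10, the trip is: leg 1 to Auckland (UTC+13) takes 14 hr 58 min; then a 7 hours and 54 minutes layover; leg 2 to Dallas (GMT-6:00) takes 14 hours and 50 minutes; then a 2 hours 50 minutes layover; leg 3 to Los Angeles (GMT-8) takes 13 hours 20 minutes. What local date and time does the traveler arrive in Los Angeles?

Convert departure to UTC: 08:48 − 4:00 = 04:48 UTC on Dec 10.
Add 14 hours 58 minutes leg 1 → 19:46 UTC.
Add 7 hours and 54 minutes layover in Auckland → 03:40 UTC (Dec 11).
Add 14 hours and 50 minutes leg 2 → 18:30 UTC.
Add 2 hours and 50 minutes layover in Dallas → 21:20 UTC.
Add 13 hours and 20 minutes leg 3 → 10:40 UTC (Dec 12).
Los Angeles is UTC−8:00, so local arrival = 10:40 − 8:00 = 02:40 on Dec 12.

02:40 on December 12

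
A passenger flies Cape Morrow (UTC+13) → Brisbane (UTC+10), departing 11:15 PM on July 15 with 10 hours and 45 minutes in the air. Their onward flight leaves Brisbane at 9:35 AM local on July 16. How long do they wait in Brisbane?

2 hours 35 minutes

Convert departure to UTC: 11:15 PM − 13:00 = 10:15 AM UTC on Jul 15.
Add 10 hours and 45 minutes flight time → 9:00 PM UTC.
Brisbane is UTC+10:00, so local arrival = 9:00 PM + 10:00 = 7:00 AM on Jul 16.
Layover = 9:35 AM − 7:00 AM = 2 hours 35 minutes.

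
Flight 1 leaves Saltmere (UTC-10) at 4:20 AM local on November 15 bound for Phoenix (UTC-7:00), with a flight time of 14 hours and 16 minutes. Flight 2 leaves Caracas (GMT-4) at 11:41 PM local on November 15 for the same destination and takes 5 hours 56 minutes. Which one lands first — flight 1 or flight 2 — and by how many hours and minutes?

Flight 1 in UTC: 4:20 AM + 10:00 = 2:20 PM on Nov 15.
+14 hours 16 minutes → arrive 4:36 AM UTC on Nov 16.
Flight 2 in UTC: 11:41 PM + 4:00 = 3:41 AM on Nov 16.
+5 hours and 56 minutes → arrive 9:37 AM UTC on Nov 16.
Flight 1 lands earlier by 5 hours 1 minute.

the first, by 5 hours 1 minute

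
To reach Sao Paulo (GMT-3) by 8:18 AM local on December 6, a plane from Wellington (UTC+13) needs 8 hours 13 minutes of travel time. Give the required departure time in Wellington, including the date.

Target arrival in UTC: 8:18 AM + 3:00 = 11:18 AM on Dec 6.
Subtract 8 hours and 13 minutes → departure 3:05 AM UTC on Dec 6.
Wellington is UTC+13:00: 3:05 AM + 13:00 = 4:05 PM on Dec 6.

4:05 PM on Dec 6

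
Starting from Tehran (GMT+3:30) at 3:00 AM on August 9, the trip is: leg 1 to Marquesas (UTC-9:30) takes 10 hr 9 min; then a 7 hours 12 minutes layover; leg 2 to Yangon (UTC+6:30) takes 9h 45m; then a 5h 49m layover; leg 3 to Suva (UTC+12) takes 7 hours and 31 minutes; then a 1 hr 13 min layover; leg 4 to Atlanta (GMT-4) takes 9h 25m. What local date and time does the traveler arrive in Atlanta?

Convert departure to UTC: 3:00 AM − 3:30 = 11:30 PM UTC on Aug 8.
Add 10 hours and 9 minutes leg 1 → 9:39 AM UTC (Aug 9).
Add 7 hours 12 minutes layover in Marquesas → 4:51 PM UTC.
Add 9 hours 45 minutes leg 2 → 2:36 AM UTC (Aug 10).
Add 5 hours and 49 minutes layover in Yangon → 8:25 AM UTC.
Add 7 hours 31 minutes leg 3 → 3:56 PM UTC.
Add 1 hour and 13 minutes layover in Suva → 5:09 PM UTC.
Add 9 hours 25 minutes leg 4 → 2:34 AM UTC (Aug 11).
Atlanta is UTC−4:00, so local arrival = 2:34 AM − 4:00 = 10:34 PM on Aug 10.

10:34 PM on Aug 10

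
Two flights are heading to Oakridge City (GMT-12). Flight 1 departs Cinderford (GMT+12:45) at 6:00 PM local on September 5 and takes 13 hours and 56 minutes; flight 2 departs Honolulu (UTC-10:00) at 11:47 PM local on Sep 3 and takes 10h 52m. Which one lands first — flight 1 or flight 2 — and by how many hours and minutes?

Flight 1 in UTC: 6:00 PM − 12:45 = 5:15 AM on Sep 5.
+13 hours 56 minutes → arrive 7:11 PM UTC on Sep 5.
Flight 2 in UTC: 11:47 PM + 10:00 = 9:47 AM on Sep 4.
+10 hours 52 minutes → arrive 8:39 PM UTC on Sep 4.
Flight 2 lands earlier by 22 hours 32 minutes.

the second, by 22 hours 32 minutes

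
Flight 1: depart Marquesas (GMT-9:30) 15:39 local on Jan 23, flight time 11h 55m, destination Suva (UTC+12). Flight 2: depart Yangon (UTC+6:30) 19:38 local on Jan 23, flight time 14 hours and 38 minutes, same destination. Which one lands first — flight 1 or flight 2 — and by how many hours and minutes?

the second, by 9 hours 18 minutes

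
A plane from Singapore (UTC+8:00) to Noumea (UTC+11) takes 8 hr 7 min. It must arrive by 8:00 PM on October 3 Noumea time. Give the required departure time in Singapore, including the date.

8:53 AM on October 3

Target arrival in UTC: 8:00 PM − 11:00 = 9:00 AM on Oct 3.
Subtract 8 hours and 7 minutes → departure 12:53 AM UTC on Oct 3.
Singapore is UTC+8:00: 12:53 AM + 8:00 = 8:53 AM on Oct 3.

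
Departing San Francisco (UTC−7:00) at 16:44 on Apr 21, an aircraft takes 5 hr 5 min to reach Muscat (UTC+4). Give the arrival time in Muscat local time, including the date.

08:49 on Apr 22

Convert departure to UTC: 16:44 + 7:00 = 23:44 UTC on Apr 21.
Add 5 hours 5 minutes travel time → 04:49 UTC (Apr 22).
Muscat is UTC+4:00, so local arrival = 04:49 + 4:00 = 08:49 on Apr 22.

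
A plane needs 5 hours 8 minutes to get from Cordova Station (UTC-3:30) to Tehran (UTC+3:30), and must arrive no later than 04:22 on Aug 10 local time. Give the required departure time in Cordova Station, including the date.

Target arrival in UTC: 04:22 − 3:30 = 00:52 on Aug 10.
Subtract 5 hours and 8 minutes → departure 19:44 UTC on Aug 9.
Cordova Station is UTC−3:30: 19:44 − 3:30 = 16:14 on Aug 9.

16:14 on August 9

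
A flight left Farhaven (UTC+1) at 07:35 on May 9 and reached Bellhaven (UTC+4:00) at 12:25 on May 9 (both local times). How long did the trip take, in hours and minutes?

Departure in UTC: 07:35 − 1:00 = 06:35 on May 9.
Arrival in UTC: 12:25 − 4:00 = 08:25 on May 9.
Elapsed = 08:25 − 06:35 = 1 hour 50 minutes.

1 hour 50 minutes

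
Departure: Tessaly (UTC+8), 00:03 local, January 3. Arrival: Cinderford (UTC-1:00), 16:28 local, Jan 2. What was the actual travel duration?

Cinderford is 9:00 behind Tessaly.
Clock-face elapsed time (ignoring zones) is −7 hours 35 minutes.
Actual elapsed = −7 hours 35 minutes + 9:00 = 1 hour 25 minutes.

1 hour 25 minutes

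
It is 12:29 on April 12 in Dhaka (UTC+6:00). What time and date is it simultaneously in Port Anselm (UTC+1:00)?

07:29 on April 12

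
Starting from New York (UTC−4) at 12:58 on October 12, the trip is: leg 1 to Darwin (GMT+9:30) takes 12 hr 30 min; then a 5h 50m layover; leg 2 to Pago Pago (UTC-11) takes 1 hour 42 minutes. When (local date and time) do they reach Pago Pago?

02:00 on October 13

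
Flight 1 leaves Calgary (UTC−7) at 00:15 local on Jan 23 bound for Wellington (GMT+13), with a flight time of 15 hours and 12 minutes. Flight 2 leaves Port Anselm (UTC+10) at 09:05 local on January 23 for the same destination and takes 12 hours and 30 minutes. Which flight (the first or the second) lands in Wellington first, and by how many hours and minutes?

the second, by 10 hours 52 minutes

Flight 1 in UTC: 00:15 + 7:00 = 07:15 on Jan 23.
+15 hours 12 minutes → arrive 22:27 UTC on Jan 23.
Flight 2 in UTC: 09:05 − 10:00 = 23:05 on Jan 22.
+12 hours and 30 minutes → arrive 11:35 UTC on Jan 23.
Flight 2 lands earlier by 10 hours 52 minutes.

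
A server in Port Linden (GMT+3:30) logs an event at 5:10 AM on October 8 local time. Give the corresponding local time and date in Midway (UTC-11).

Midway is 14:30 behind Port Linden.
Shift by the zone difference: 5:10 AM − 14:30 = 2:40 PM on Oct 7 in Midway.

2:40 PM on October 7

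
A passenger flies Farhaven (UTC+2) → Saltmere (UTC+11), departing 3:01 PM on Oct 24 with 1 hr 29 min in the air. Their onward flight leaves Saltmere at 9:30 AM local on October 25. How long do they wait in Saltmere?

8 hours

Convert departure to UTC: 3:01 PM − 2:00 = 1:01 PM UTC on Oct 24.
Add 1 hour 29 minutes flight time → 2:30 PM UTC.
Saltmere is UTC+11:00, so local arrival = 2:30 PM + 11:00 = 1:30 AM on Oct 25.
Layover = 9:30 AM − 1:30 AM = 8 hours.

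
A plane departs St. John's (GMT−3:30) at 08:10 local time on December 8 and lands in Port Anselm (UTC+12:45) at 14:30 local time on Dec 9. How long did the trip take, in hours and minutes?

Port Anselm is 16:15 ahead of St. John's.
Clock-face elapsed time (ignoring zones) is 30 hours 20 minutes.
Actual elapsed = 30 hours 20 minutes − 16:15 = 14 hours 5 minutes.

14 hours 5 minutes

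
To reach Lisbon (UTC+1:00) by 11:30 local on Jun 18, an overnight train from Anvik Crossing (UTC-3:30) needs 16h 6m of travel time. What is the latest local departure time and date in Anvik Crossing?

Target arrival in UTC: 11:30 − 1:00 = 10:30 on Jun 18.
Subtract 16 hours and 6 minutes → departure 18:24 UTC on Jun 17.
Anvik Crossing is UTC−3:30: 18:24 − 3:30 = 14:54 on Jun 17.

14:54 on June 17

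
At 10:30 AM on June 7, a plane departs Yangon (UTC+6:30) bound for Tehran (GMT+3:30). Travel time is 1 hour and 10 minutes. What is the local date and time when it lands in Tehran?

Convert departure to UTC: 10:30 AM − 6:30 = 4:00 AM UTC on Jun 7.
Add 1 hour 10 minutes travel time → 5:10 AM UTC.
Tehran is UTC+3:30, so local arrival = 5:10 AM + 3:30 = 8:40 AM on Jun 7.

8:40 AM on Jun 7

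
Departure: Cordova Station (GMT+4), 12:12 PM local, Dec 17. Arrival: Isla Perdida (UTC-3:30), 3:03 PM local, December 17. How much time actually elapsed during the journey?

10 hours 21 minutes

Departure in UTC: 12:12 PM − 4:00 = 8:12 AM on Dec 17.
Arrival in UTC: 3:03 PM + 3:30 = 6:33 PM on Dec 17.
Elapsed = 6:33 PM − 8:12 AM = 10 hours 21 minutes.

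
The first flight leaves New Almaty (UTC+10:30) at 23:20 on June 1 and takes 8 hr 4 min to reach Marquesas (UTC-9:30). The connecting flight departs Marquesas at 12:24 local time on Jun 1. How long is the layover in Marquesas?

1 hour

Convert departure to UTC: 23:20 − 10:30 = 12:50 UTC on Jun 1.
Add 8 hours 4 minutes flight time → 20:54 UTC.
Marquesas is UTC−9:30, so local arrival = 20:54 − 9:30 = 11:24 on Jun 1.
Layover = 12:24 − 11:24 = 1 hour.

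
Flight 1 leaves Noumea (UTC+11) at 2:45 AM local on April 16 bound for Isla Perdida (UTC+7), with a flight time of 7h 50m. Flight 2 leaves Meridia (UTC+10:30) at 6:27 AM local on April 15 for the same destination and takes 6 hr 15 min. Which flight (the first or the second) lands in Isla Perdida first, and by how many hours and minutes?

the second, by 21 hours 23 minutes

Flight 1 in UTC: 2:45 AM − 11:00 = 3:45 PM on Apr 15.
+7 hours 50 minutes → arrive 11:35 PM UTC on Apr 15.
Flight 2 in UTC: 6:27 AM − 10:30 = 7:57 PM on Apr 14.
+6 hours 15 minutes → arrive 2:12 AM UTC on Apr 15.
Flight 2 lands earlier by 21 hours 23 minutes.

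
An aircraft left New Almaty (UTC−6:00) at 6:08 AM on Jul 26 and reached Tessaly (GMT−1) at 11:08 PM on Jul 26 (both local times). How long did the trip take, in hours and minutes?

12 hours

Departure in UTC: 6:08 AM + 6:00 = 12:08 PM on Jul 26.
Arrival in UTC: 11:08 PM + 1:00 = 12:08 AM on Jul 27.
Elapsed = 12:08 AM − 12:08 PM (+1 day) = 12 hours.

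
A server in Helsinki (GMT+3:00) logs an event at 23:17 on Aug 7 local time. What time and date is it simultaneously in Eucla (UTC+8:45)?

Eucla is 5:45 ahead of Helsinki.
Shift by the zone difference: 23:17 + 5:45 = 05:02 on Aug 8 in Eucla.

05:02 on Aug 8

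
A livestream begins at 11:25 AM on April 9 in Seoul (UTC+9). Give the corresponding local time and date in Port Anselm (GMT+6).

In UTC: 11:25 AM − 9:00 = 2:25 AM on Apr 9.
Port Anselm is UTC+6:00: 2:25 AM + 6:00 = 8:25 AM on Apr 9.

8:25 AM on April 9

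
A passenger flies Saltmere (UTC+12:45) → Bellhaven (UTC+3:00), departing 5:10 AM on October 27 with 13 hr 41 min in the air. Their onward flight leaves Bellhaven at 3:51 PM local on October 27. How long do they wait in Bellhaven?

6 hours 45 minutes

Convert departure to UTC: 5:10 AM − 12:45 = 4:25 PM UTC on Oct 26.
Add 13 hours 41 minutes flight time → 6:06 AM UTC (Oct 27).
Bellhaven is UTC+3:00, so local arrival = 6:06 AM + 3:00 = 9:06 AM on Oct 27.
Layover = 3:51 PM − 9:06 AM = 6 hours 45 minutes.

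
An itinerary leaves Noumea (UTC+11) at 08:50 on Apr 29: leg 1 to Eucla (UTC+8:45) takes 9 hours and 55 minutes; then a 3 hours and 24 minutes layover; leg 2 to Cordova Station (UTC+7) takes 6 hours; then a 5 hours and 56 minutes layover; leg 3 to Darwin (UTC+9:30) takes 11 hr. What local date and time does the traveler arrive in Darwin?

Convert departure to UTC: 08:50 − 11:00 = 21:50 UTC on Apr 28.
Add 9 hours 55 minutes leg 1 → 07:45 UTC (Apr 29).
Add 3 hours and 24 minutes layover in Eucla → 11:09 UTC.
Add 6 hours leg 2 → 17:09 UTC.
Add 5 hours and 56 minutes layover in Cordova Station → 23:05 UTC.
Add 11 hours leg 3 → 10:05 UTC (Apr 30).
Darwin is UTC+9:30, so local arrival = 10:05 + 9:30 = 19:35 on Apr 30.

19:35 on April 30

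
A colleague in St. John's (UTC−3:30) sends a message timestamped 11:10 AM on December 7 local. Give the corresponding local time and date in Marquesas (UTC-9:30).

5:10 AM on December 7

In UTC: 11:10 AM + 3:30 = 2:40 PM on Dec 7.
Marquesas is UTC−9:30: 2:40 PM − 9:30 = 5:10 AM on Dec 7.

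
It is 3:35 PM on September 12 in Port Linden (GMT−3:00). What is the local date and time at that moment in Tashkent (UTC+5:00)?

11:35 PM on September 12

Tashkent is 8:00 ahead of Port Linden.
Shift by the zone difference: 3:35 PM + 8:00 = 11:35 PM on Sep 12 in Tashkent.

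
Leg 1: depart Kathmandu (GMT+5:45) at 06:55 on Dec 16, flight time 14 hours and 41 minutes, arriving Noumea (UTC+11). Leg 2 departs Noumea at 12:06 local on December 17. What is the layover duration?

Convert departure to UTC: 06:55 − 5:45 = 01:10 UTC on Dec 16.
Add 14 hours 41 minutes flight time → 15:51 UTC.
Noumea is UTC+11:00, so local arrival = 15:51 + 11:00 = 02:51 on Dec 17.
Layover = 12:06 − 02:51 = 9 hours 15 minutes.

9 hours 15 minutes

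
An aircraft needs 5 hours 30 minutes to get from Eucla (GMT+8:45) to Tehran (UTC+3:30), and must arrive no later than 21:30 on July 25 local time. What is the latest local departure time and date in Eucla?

21:15 on July 25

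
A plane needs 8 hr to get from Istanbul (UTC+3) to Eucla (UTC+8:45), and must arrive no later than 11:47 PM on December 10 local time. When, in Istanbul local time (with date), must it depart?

Target arrival in UTC: 11:47 PM − 8:45 = 3:02 PM on Dec 10.
Subtract 8 hours → departure 7:02 AM UTC on Dec 10.
Istanbul is UTC+3:00: 7:02 AM + 3:00 = 10:02 AM on Dec 10.

10:02 AM on December 10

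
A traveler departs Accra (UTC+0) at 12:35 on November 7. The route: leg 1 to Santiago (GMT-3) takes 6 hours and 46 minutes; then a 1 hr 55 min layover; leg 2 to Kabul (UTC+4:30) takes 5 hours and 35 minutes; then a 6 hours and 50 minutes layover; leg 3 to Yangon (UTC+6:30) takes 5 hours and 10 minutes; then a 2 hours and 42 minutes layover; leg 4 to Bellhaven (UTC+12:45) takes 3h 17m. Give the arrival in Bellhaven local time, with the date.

Accra is at UTC+0, so departure is already 12:35 UTC on Nov 7.
Add 6 hours 46 minutes leg 1 → 19:21 UTC.
Add 1 hour and 55 minutes layover in Santiago → 21:16 UTC.
Add 5 hours and 35 minutes leg 2 → 02:51 UTC (Nov 8).
Add 6 hours and 50 minutes layover in Kabul → 09:41 UTC.
Add 5 hours 10 minutes leg 3 → 14:51 UTC.
Add 2 hours 42 minutes layover in Yangon → 17:33 UTC.
Add 3 hours and 17 minutes leg 4 → 20:50 UTC.
Bellhaven is UTC+12:45, so local arrival = 20:50 + 12:45 = 09:35 on Nov 9.

09:35 on Nov 9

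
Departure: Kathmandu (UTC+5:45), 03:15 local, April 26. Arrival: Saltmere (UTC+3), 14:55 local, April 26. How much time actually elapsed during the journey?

Departure in UTC: 03:15 − 5:45 = 21:30 on Apr 25.
Arrival in UTC: 14:55 − 3:00 = 11:55 on Apr 26.
Elapsed = 11:55 − 21:30 (+1 day) = 14 hours 25 minutes.

14 hours 25 minutes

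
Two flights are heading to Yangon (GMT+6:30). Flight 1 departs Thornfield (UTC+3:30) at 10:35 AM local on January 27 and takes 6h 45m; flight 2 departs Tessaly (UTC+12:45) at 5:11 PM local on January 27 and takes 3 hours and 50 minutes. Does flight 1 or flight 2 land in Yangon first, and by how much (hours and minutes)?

Flight 1 in UTC: 10:35 AM − 3:30 = 7:05 AM on Jan 27.
+6 hours 45 minutes → arrive 1:50 PM UTC on Jan 27.
Flight 2 in UTC: 5:11 PM − 12:45 = 4:26 AM on Jan 27.
+3 hours and 50 minutes → arrive 8:16 AM UTC on Jan 27.
Flight 2 lands earlier by 5 hours 34 minutes.

the second, by 5 hours 34 minutes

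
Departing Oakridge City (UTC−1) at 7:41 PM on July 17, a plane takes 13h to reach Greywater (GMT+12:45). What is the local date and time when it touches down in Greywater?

10:26 PM on Jul 18

Convert departure to UTC: 7:41 PM + 1:00 = 8:41 PM UTC on Jul 17.
Add 13 hours travel time → 9:41 AM UTC (Jul 18).
Greywater is UTC+12:45, so local arrival = 9:41 AM + 12:45 = 10:26 PM on Jul 18.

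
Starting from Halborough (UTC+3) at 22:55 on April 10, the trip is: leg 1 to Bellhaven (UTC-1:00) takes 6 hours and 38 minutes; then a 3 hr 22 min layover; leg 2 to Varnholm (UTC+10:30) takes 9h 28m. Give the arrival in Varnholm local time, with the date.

Convert departure to UTC: 22:55 − 3:00 = 19:55 UTC on Apr 10.
Add 6 hours and 38 minutes leg 1 → 02:33 UTC (Apr 11).
Add 3 hours 22 minutes layover in Bellhaven → 05:55 UTC.
Add 9 hours 28 minutes leg 2 → 15:23 UTC.
Varnholm is UTC+10:30, so local arrival = 15:23 + 10:30 = 01:53 on Apr 12.

01:53 on Apr 12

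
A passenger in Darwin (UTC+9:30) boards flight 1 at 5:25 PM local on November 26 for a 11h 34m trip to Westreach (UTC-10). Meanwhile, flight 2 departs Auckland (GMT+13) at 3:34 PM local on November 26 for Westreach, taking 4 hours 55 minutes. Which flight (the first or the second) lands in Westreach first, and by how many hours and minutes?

Flight 1 in UTC: 5:25 PM − 9:30 = 7:55 AM on Nov 26.
+11 hours and 34 minutes → arrive 7:29 PM UTC on Nov 26.
Flight 2 in UTC: 3:34 PM − 13:00 = 2:34 AM on Nov 26.
+4 hours 55 minutes → arrive 7:29 AM UTC on Nov 26.
Flight 2 lands earlier by 12 hours.

the second, by 12 hours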